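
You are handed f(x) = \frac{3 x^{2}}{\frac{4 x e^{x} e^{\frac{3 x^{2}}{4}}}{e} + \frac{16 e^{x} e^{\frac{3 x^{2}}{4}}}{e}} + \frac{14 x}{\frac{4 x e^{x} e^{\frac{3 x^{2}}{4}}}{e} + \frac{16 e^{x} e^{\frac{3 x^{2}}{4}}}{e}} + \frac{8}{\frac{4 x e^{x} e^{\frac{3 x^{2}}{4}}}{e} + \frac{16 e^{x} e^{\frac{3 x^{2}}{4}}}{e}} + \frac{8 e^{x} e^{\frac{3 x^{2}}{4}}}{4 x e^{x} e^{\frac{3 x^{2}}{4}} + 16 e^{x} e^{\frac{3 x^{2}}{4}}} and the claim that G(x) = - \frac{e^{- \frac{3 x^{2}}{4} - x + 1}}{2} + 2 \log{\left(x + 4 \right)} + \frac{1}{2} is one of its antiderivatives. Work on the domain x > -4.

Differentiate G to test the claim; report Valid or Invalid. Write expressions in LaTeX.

Valid - differentiating G returns exactly f.

d/dx[G] = \frac{3 x^{2} + 14 x + \frac{8 e^{x} e^{\frac{3 x^{2}}{4}}}{e} + 8}{\frac{4 x e^{x} e^{\frac{3 x^{2}}{4}}}{e} + \frac{16 e^{x} e^{\frac{3 x^{2}}{4}}}{e}}
This equals f(x) exactly, so the claim holds.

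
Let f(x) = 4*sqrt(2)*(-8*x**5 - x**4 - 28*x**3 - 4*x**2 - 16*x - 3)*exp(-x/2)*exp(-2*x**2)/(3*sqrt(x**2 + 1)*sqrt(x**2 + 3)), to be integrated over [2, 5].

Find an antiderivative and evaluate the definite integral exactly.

For F(x) to be correct the identity F'(x) - f(x) = 0 must hold.
F(x) = 8*sqrt(2)*sqrt(x**2 + 1)*sqrt(x**2 + 3)*exp(-x/2)*exp(-2*x**2)/3 is an antiderivative of f.
Check: d/dx[8*sqrt(2)*sqrt(x**2 + 1)*sqrt(x**2 + 3)*exp(-x/2)*exp(-2*x**2)/3] = (-32*sqrt(2)*x**5 - 4*sqrt(2)*x**4 - 112*sqrt(2)*x**3 - 16*sqrt(2)*x**2 - 64*sqrt(2)*x - 12*sqrt(2))*exp(-x/2)*exp(-2*x**2)/(3*sqrt(x**2 + 1)*sqrt(x**2 + 3)), which equals f(x).
F(5) = 32*sqrt(91)*exp(-105/2)/3; F(2) = 8*sqrt(70)*exp(-9)/3.
Integral = F(5) - F(2) = -8*sqrt(70)*exp(-9)/3 + 32*sqrt(91)*exp(-105/2)/3.

Antiderivative: F(x) = 8*sqrt(2)*sqrt(x**2 + 1)*sqrt(x**2 + 3)*exp(-x/2)*exp(-2*x**2)/3; value = -8*sqrt(70)*exp(-9)/3 + 32*sqrt(91)*exp(-105/2)/3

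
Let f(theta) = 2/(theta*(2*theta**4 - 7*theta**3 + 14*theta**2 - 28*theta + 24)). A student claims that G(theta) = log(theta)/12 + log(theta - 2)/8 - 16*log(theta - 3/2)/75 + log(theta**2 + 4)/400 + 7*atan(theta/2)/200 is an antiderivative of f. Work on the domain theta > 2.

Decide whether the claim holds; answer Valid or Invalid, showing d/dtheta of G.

Valid - differentiating G returns exactly f.

d/dtheta[G] = 2/(2*theta**5 - 7*theta**4 + 14*theta**3 - 28*theta**2 + 24*theta)
This equals f(theta) exactly, so the claim holds.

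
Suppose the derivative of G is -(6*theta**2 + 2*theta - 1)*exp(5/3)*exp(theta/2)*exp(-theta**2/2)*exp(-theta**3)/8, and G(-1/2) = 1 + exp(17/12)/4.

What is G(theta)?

G(theta) = (1 + 4*exp(-5/3)*exp(-theta/2)*exp(theta**2/2)*exp(theta**3))*exp(5/3)*exp(theta/2)*exp(-theta**2/2)*exp(-theta**3)/4

The substitution u = -theta**3 - theta**2/2 + theta/2 + 5/3 works: G'(theta) is exactly (dG/du)*(du/dtheta) for that inner function.
A general antiderivative is exp(-theta**3 - theta**2/2 + theta/2 + 5/3)/4 + C.
The condition gives C = 1 + exp(17/12)/4 - (exp(17/12)/4) = 1.
So G(theta) = (1 + 4*exp(-5/3)*exp(-theta/2)*exp(theta**2/2)*exp(theta**3))*exp(5/3)*exp(theta/2)*exp(-theta**2/2)*exp(-theta**3)/4.
Check: d/dtheta[(1 + 4*exp(-5/3)*exp(-theta/2)*exp(theta**2/2)*exp(theta**3))*exp(5/3)*exp(theta/2)*exp(-theta**2/2)*exp(-theta**3)/4] = (-6*theta**2*exp(5/3)*exp(theta) - 2*theta*exp(5/3)*exp(theta) + exp(5/3)*exp(theta))*exp(-theta/2)*exp(-theta**2/2)*exp(-theta**3)/8, which equals G'(theta).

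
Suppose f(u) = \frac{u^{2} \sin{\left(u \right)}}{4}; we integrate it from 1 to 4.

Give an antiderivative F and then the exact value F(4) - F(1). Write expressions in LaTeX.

For F(u) to be correct the identity F'(u) - f(u) = 0 must hold.
F(u) = \frac{- u^{2} \cos{\left(u \right)} + 2 u \sin{\left(u \right)} + 2 \cos{\left(u \right)}}{4} is an antiderivative of f.
Check: d/du[\frac{- u^{2} \cos{\left(u \right)} + 2 u \sin{\left(u \right)} + 2 \cos{\left(u \right)}}{4}] = \frac{u^{2} \sin{\left(u \right)}}{4} = f(u).
F(4) = 2 \sin{\left(4 \right)} - \frac{7 \cos{\left(4 \right)}}{2}; F(1) = \frac{\cos{\left(1 \right)}}{4} + \frac{\sin{\left(1 \right)}}{2}.
Integral = F(4) - F(1) = 2 \sin{\left(4 \right)} - \frac{\sin{\left(1 \right)}}{2} - \frac{\cos{\left(1 \right)}}{4} - \frac{7 \cos{\left(4 \right)}}{2}.

Antiderivative: F(u) = \frac{- u^{2} \cos{\left(u \right)} + 2 u \sin{\left(u \right)} + 2 \cos{\left(u \right)}}{4}; value = 2 \sin{\left(4 \right)} - \frac{\sin{\left(1 \right)}}{2} - \frac{\cos{\left(1 \right)}}{4} - \frac{7 \cos{\left(4 \right)}}{2}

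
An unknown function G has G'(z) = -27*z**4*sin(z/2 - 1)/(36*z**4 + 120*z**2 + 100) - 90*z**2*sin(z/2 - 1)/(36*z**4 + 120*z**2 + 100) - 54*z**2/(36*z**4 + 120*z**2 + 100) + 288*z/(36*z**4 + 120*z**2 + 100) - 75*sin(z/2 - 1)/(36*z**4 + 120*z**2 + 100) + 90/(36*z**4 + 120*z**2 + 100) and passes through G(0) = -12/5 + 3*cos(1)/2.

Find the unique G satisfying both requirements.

The integrand splits into summands that can be handled one at a time.
A general antiderivative is (3*z/2 - 4)/(z**2 + 5/3) + 3*cos(z/2 - 1)/2 + C.
The condition gives C = -12/5 + 3*cos(1)/2 - (-12/5 + 3*cos(1)/2) = 0.
So G(z) = (9*z**2*cos(z/2 - 1) + 9*z + 15*cos(z/2 - 1) - 24)/(6*z**2 + 10).
Check: d/dz[(9*z**2*cos(z/2 - 1) + 9*z + 15*cos(z/2 - 1) - 24)/(6*z**2 + 10)] = (-27*z**4*sin(z/2 - 1) - 90*z**2*sin(z/2 - 1) - 54*z**2 + 288*z - 75*sin(z/2 - 1) + 90)/(36*z**4 + 120*z**2 + 100), which equals G'(z).

G(z) = (9*z**2*cos(z/2 - 1) + 9*z + 15*cos(z/2 - 1) - 24)/(6*z**2 + 10)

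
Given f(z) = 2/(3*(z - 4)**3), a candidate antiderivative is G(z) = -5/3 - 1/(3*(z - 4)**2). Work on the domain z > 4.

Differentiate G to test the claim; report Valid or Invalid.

Valid - the claim checks out under differentiation.

d/dz[G] = 2/(3*z**3 - 36*z**2 + 144*z - 192)
This equals f(z) exactly, so the claim holds.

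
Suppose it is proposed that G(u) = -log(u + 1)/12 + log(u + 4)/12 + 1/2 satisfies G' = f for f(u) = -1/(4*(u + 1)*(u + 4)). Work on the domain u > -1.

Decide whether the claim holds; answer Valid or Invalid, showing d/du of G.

d/du[G] = -1/(4*u**2 + 20*u + 16)
This equals f(u) exactly, so the claim holds.

Valid. The derivative of G reproduces f.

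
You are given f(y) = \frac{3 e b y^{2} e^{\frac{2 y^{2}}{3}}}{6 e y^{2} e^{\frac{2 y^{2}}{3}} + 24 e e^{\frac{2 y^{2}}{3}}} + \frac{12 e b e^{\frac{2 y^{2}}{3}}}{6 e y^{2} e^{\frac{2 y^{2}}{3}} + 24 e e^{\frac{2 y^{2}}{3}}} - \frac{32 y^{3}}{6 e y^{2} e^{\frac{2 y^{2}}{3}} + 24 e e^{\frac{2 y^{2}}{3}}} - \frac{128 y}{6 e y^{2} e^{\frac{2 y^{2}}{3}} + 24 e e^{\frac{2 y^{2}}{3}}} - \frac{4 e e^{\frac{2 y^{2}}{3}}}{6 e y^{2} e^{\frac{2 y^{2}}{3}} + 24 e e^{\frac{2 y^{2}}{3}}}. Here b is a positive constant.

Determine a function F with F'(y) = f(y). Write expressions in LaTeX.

Integrate term by term and add the pieces.
Check: d/dy[\frac{3 b y - 2 \operatorname{atan}{\left(\frac{y}{2} \right)} + \frac{24 e^{- \frac{2 y^{2}}{3}}}{e}}{6}] = \frac{3 e b y^{2} e^{\frac{2 y^{2}}{3}} + 12 e b e^{\frac{2 y^{2}}{3}} - 32 y^{3} - 128 y - 4 e e^{\frac{2 y^{2}}{3}}}{6 e y^{2} e^{\frac{2 y^{2}}{3}} + 24 e e^{\frac{2 y^{2}}{3}}}, which equals f(y).

An antiderivative is F(y) = \frac{3 b y - 2 \operatorname{atan}{\left(\frac{y}{2} \right)} + \frac{24 e^{- \frac{2 y^{2}}{3}}}{e}}{6}.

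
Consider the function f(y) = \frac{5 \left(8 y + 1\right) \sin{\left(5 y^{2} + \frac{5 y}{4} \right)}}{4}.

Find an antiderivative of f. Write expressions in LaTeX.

An antiderivative is F(y) = - \cos{\left(5 y^{2} + \frac{5 y}{4} \right)}.

The substitution u = 5 y^{2} + \frac{5 y}{4} works: f is exactly (dF/du)*(du/dy) for that inner function.
Check: d/dy[- \cos{\left(5 y^{2} + \frac{5 y}{4} \right)}] = 10 y \sin{\left(5 y^{2} + \frac{5 y}{4} \right)} + \frac{5 \sin{\left(5 y^{2} + \frac{5 y}{4} \right)}}{4}, which equals f(y).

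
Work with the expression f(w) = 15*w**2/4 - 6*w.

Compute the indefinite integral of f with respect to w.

F(w) = 5*w**3/4 - 3*w**2 + C

Integrate term by term and add the pieces.
Check: d/dw[5*w**3/4 - 3*w**2] = 15*w**2/4 - 6*w = f(w).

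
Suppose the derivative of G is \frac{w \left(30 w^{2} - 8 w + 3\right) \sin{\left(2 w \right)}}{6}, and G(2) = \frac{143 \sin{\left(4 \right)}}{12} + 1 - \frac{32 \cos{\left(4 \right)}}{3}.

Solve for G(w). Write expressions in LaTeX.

Check a candidate G(w) by differentiating: d/dw[G] must match the given G'(w).
A general antiderivative is - \frac{5 w^{3} \cos{\left(2 w \right)}}{2} + \frac{15 w^{2} \sin{\left(2 w \right)}}{4} + \frac{2 w^{2} \cos{\left(2 w \right)}}{3} - \frac{2 w \sin{\left(2 w \right)}}{3} + \frac{7 w \cos{\left(2 w \right)}}{2} - \frac{7 \sin{\left(2 w \right)}}{4} - \frac{\cos{\left(2 w \right)}}{3} + C.
The condition gives C = \frac{143 \sin{\left(4 \right)}}{12} + 1 - \frac{32 \cos{\left(4 \right)}}{3} - (\frac{143 \sin{\left(4 \right)}}{12} - \frac{32 \cos{\left(4 \right)}}{3}) = 1.
So G(w) = - \frac{5 w^{3} \cos{\left(2 w \right)}}{2} + \frac{15 w^{2} \sin{\left(2 w \right)}}{4} + \frac{2 w^{2} \cos{\left(2 w \right)}}{3} - \frac{2 w \sin{\left(2 w \right)}}{3} + \frac{7 w \cos{\left(2 w \right)}}{2} - \frac{7 \sin{\left(2 w \right)}}{4} - \frac{\cos{\left(2 w \right)}}{3} + 1.
Check: d/dw[- \frac{5 w^{3} \cos{\left(2 w \right)}}{2} + \frac{15 w^{2} \sin{\left(2 w \right)}}{4} + \frac{2 w^{2} \cos{\left(2 w \right)}}{3} - \frac{2 w \sin{\left(2 w \right)}}{3} + \frac{7 w \cos{\left(2 w \right)}}{2} - \frac{7 \sin{\left(2 w \right)}}{4} - \frac{\cos{\left(2 w \right)}}{3} + 1] = 5 w^{3} \sin{\left(2 w \right)} - \frac{4 w^{2} \sin{\left(2 w \right)}}{3} + \frac{w \sin{\left(2 w \right)}}{2}, which equals G'(w).

G(w) = - \frac{5 w^{3} \cos{\left(2 w \right)}}{2} + \frac{15 w^{2} \sin{\left(2 w \right)}}{4} + \frac{2 w^{2} \cos{\left(2 w \right)}}{3} - \frac{2 w \sin{\left(2 w \right)}}{3} + \frac{7 w \cos{\left(2 w \right)}}{2} - \frac{7 \sin{\left(2 w \right)}}{4} - \frac{\cos{\left(2 w \right)}}{3} + 1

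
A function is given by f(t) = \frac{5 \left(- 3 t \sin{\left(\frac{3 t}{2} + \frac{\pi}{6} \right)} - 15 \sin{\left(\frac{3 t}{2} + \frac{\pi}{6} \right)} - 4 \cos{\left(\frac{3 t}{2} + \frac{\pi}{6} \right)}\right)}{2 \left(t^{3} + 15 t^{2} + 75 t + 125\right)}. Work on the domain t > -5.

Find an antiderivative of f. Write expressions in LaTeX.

f has the shape u'v + uv' for u = \frac{5}{\left(t + 5\right)^{2}} and v = \cos{\left(\frac{3 t}{2} + \frac{\pi}{6} \right)} — it is the derivative of the product u*v.
Check: d/dt[\frac{5 \cos{\left(\frac{3 t}{2} + \frac{\pi}{6} \right)}}{t^{2} + 10 t + 25}] = \frac{- 15 t \sin{\left(\frac{3 t}{2} + \frac{\pi}{6} \right)} - 75 \sin{\left(\frac{3 t}{2} + \frac{\pi}{6} \right)} - 20 \cos{\left(\frac{3 t}{2} + \frac{\pi}{6} \right)}}{2 t^{3} + 30 t^{2} + 150 t + 250}, which equals f(t).

An antiderivative is F(t) = \frac{5 \cos{\left(\frac{3 t}{2} + \frac{\pi}{6} \right)}}{t^{2} + 10 t + 25}.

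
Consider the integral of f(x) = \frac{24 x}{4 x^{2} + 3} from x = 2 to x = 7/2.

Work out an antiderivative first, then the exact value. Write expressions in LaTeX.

Antiderivative: F(x) = 3 \log{\left(2 x^{2} + \frac{3}{2} \right)}; value = - 3 \log{\left(\frac{19}{2} \right)} + 3 \log{\left(26 \right)}

f matches the chain-rule pattern g'(h)*h' with inner function h(x) = 2 x^{2} + \frac{3}{2}; substituting u = h(x) collapses the integral.
F(x) = 3 \log{\left(2 x^{2} + \frac{3}{2} \right)} is an antiderivative of f.
Check: d/dx[3 \log{\left(2 x^{2} + \frac{3}{2} \right)}] = \frac{24 x}{4 x^{2} + 3} = f(x).
F(7/2) = 3 \log{\left(26 \right)}; F(2) = 3 \log{\left(\frac{19}{2} \right)}.
Integral = F(7/2) - F(2) = - 3 \log{\left(\frac{19}{2} \right)} + 3 \log{\left(26 \right)}.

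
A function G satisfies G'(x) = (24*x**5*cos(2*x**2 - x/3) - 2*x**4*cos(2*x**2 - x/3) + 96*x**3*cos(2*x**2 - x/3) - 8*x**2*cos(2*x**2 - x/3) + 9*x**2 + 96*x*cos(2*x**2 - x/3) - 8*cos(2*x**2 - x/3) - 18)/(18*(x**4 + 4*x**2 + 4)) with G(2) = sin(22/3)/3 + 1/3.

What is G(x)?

G(x) = -x/(2*x**2 + 4) + sin(2*x**2 - x/3)/3 + 1/2

Recover the given G'(x) by differentiating a candidate G(x); any mismatch rules it out.
A general antiderivative is -x/(2*x**2 + 4) + sin(2*x**2 - x/3)/3 + C.
The condition gives C = sin(22/3)/3 + 1/3 - (-1/6 + sin(22/3)/3) = 1/2.
So G(x) = -x/(2*x**2 + 4) + sin(2*x**2 - x/3)/3 + 1/2.
Check: d/dx[-x/(2*x**2 + 4) + sin(2*x**2 - x/3)/3 + 1/2] = (24*x**5*cos(2*x**2 - x/3) - 2*x**4*cos(2*x**2 - x/3) + 96*x**3*cos(2*x**2 - x/3) - 8*x**2*cos(2*x**2 - x/3) + 9*x**2 + 96*x*cos(2*x**2 - x/3) - 8*cos(2*x**2 - x/3) - 18)/(18*x**4 + 72*x**2 + 72), which equals G'(x).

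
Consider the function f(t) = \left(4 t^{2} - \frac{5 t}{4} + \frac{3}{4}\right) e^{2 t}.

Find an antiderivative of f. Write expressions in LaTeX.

f has the shape u'v + uv' for u = 2 t^{2} - \frac{21 t}{8} + \frac{27}{16} and v = e^{2 t} — it is the derivative of the product u*v.
Check: d/dt[2 t^{2} e^{2 t} - \frac{21 t e^{2 t}}{8} + \frac{27 e^{2 t}}{16}] = 4 t^{2} e^{2 t} - \frac{5 t e^{2 t}}{4} + \frac{3 e^{2 t}}{4}, which equals f(t).

An antiderivative is F(t) = 2 t^{2} e^{2 t} - \frac{21 t e^{2 t}}{8} + \frac{27 e^{2 t}}{16}.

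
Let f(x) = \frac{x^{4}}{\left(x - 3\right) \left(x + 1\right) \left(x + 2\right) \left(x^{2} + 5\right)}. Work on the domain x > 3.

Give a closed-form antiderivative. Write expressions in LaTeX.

The denominator factors as \left(x - 3\right) \left(x + 1\right) \left(x + 2\right) \left(x^{2} + 5\right); partial fractions split f into directly integrable pieces: \frac{25 \left(2 x - 1\right)}{126 \left(x^{2} + 5\right)} + \frac{16}{45 \left(x + 2\right)} - \frac{1}{24 \left(x + 1\right)} + \frac{81}{280 \left(x - 3\right)}.
Check: d/dx[\frac{81 \log{\left(x - 3 \right)}}{280} - \frac{\log{\left(x + 1 \right)}}{24} + \frac{16 \log{\left(x + 2 \right)}}{45} + \frac{25 \log{\left(x^{2} + 5 \right)}}{126} - \frac{5 \sqrt{5} \operatorname{atan}{\left(\frac{\sqrt{5} x}{5} \right)}}{126}] = \frac{x^{4}}{x^{5} - 2 x^{3} - 6 x^{2} - 35 x - 30}, which equals f(x).

An antiderivative is F(x) = \frac{81 \log{\left(x - 3 \right)}}{280} - \frac{\log{\left(x + 1 \right)}}{24} + \frac{16 \log{\left(x + 2 \right)}}{45} + \frac{25 \log{\left(x^{2} + 5 \right)}}{126} - \frac{5 \sqrt{5} \operatorname{atan}{\left(\frac{\sqrt{5} x}{5} \right)}}{126}.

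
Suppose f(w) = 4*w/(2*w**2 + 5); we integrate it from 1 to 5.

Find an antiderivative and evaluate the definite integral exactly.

Antiderivative: F(w) = log(w**2 + 5/2); value = -log(7/2) + log(55/2)

f matches the chain-rule pattern g'(h)*h' with inner function h(w) = w**2 + 5/2; substituting u = h(w) collapses the integral.
F(w) = log(w**2 + 5/2) is an antiderivative of f.
Check: d/dw[log(w**2 + 5/2)] = 4*w/(2*w**2 + 5) = f(w).
F(5) = log(55/2); F(1) = log(7/2).
Integral = F(5) - F(1) = -log(7/2) + log(55/2).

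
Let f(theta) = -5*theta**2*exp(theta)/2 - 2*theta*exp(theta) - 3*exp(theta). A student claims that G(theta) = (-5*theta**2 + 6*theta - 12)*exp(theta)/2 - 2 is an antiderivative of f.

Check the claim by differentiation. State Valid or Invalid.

d/dtheta[G] = -5*theta**2*exp(theta)/2 - 2*theta*exp(theta) - 3*exp(theta)
This equals f(theta) exactly, so the claim holds.

Valid - differentiating G returns exactly f.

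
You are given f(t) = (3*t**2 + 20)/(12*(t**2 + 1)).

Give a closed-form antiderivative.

An antiderivative is F(t) = t/4 + 17*atan(t)/12.

A first test for any F(t): its t-derivative must equal f(t) identically.
Check: d/dt[t/4 + 17*atan(t)/12] = (3*t**2 + 20)/(12*t**2 + 12), which equals f(t).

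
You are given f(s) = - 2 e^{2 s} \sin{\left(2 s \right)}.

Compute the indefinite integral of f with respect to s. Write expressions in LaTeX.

F(s) = - \frac{e^{2 s} \sin{\left(2 s \right)}}{2} + \frac{e^{2 s} \cos{\left(2 s \right)}}{2} + C

Whatever form F(s) takes, F'(s) = f(s) is non-negotiable.
Check: d/ds[- \frac{e^{2 s} \sin{\left(2 s \right)}}{2} + \frac{e^{2 s} \cos{\left(2 s \right)}}{2}] = - 2 e^{2 s} \sin{\left(2 s \right)} = f(s).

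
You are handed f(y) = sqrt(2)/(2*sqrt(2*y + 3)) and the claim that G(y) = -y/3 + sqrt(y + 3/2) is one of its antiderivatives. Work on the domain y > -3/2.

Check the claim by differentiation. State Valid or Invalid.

Invalid: d/dy[G] - f = -1/3, which is not 0.

d/dy[G] = (-2*sqrt(2*y + 3) + 3*sqrt(2))/(6*sqrt(2*y + 3))
d/dy[G] - f(y) = -1/3 != 0.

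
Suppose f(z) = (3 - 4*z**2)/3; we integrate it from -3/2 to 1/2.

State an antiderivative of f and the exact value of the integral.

Antiderivative: F(z) = z*(9 - 4*z**2)/9; value = 4/9

A first test for any F(z): its z-derivative must equal f(z) identically.
F(z) = z*(9 - 4*z**2)/9 is an antiderivative of f.
Check: d/dz[z*(9 - 4*z**2)/9] = 1 - 4*z**2/3, which equals f(z).
F(1/2) = 4/9; F(-3/2) = 0.
Integral = F(1/2) - F(-3/2) = 4/9.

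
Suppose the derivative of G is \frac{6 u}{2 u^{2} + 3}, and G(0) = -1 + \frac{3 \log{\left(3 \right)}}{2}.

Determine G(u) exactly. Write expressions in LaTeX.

G(u) = \frac{3 \log{\left(2 u^{2} + 3 \right)} - 2}{2}

The substitution w = 2 u^{2} + 3 works: G'(u) is exactly (dG/dw)*(dw/du) for that inner function.
A general antiderivative is \frac{3 \log{\left(2 u^{2} + 3 \right)}}{2} + C.
The condition gives C = -1 + \frac{3 \log{\left(3 \right)}}{2} - (\frac{3 \log{\left(3 \right)}}{2}) = -1.
So G(u) = \frac{3 \log{\left(2 u^{2} + 3 \right)} - 2}{2}.
Check: d/du[\frac{3 \log{\left(2 u^{2} + 3 \right)} - 2}{2}] = \frac{6 u}{2 u^{2} + 3} = G'(u).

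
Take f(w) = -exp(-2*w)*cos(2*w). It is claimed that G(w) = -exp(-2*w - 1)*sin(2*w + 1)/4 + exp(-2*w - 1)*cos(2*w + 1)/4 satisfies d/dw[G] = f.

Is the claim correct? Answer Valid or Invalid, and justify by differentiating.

Invalid: d/dw[G] - f = (exp(1)*cos(2*w) - cos(2*w + 1))*exp(-1)*exp(-2*w), which is not 0.

d/dw[G] = -exp(-1)*exp(-2*w)*cos(2*w + 1)
d/dw[G] - f(w) = (exp(1)*cos(2*w) - cos(2*w + 1))*exp(-1)*exp(-2*w) != 0.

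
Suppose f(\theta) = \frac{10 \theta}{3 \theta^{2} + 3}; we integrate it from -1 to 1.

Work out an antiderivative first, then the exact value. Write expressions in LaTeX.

Antiderivative: F(\theta) = \frac{5 \log{\left(4 \theta^{2} + 4 \right)}}{3}; value = 0

f matches the chain-rule pattern g'(h)*h' with inner function h(\theta) = 4 \theta^{2} + 4; substituting u = h(\theta) collapses the integral.
F(\theta) = \frac{5 \log{\left(4 \theta^{2} + 4 \right)}}{3} is an antiderivative of f.
Check: d/d\theta[\frac{5 \log{\left(4 \theta^{2} + 4 \right)}}{3}] = \frac{10 \theta}{3 \theta^{2} + 3} = f(\theta).
F(1) = \frac{5 \log{\left(8 \right)}}{3}; F(-1) = \frac{5 \log{\left(8 \right)}}{3}.
Integral = F(1) - F(-1) = 0.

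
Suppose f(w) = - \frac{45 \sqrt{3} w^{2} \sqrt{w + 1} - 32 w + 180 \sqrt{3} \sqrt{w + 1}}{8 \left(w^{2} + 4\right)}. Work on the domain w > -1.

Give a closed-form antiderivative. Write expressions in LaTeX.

A first test for any F(w): its w-derivative must equal f(w) identically.
Check: d/dw[- \frac{5 \left(3 w + 3\right)^{\frac{3}{2}}}{4} + 2 \log{\left(w^{2} + 4 \right)}] = \frac{- 45 \sqrt{3} w^{2} \sqrt{w + 1} + 32 w - 180 \sqrt{3} \sqrt{w + 1}}{8 w^{2} + 32}, which equals f(w).

An antiderivative is F(w) = - \frac{5 \left(3 w + 3\right)^{\frac{3}{2}}}{4} + 2 \log{\left(w^{2} + 4 \right)}.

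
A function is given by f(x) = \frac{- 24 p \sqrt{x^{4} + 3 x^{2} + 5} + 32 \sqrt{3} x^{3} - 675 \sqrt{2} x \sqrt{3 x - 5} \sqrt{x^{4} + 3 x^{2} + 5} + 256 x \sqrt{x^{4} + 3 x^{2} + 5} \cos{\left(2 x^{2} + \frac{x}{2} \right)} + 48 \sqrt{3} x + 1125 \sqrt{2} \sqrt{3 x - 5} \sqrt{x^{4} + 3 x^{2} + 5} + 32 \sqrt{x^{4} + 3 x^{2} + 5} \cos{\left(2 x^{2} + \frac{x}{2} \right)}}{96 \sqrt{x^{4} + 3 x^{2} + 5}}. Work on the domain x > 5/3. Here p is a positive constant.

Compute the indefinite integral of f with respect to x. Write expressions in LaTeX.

Whatever form F(x) takes, F'(x) = f(x) is non-negotiable.
Check: d/dx[\frac{- 12 p x - 15 \sqrt{2} \left(3 x - 5\right)^{\frac{5}{2}} + 8 \sqrt{3} \sqrt{x^{4} + 3 x^{2} + 5} + 32 \sin{\left(2 x^{2} + \frac{x}{2} \right)}}{48}] = \frac{- 24 p \sqrt{x^{4} + 3 x^{2} + 5} + 32 \sqrt{3} x^{3} - 675 \sqrt{2} x \sqrt{3 x - 5} \sqrt{x^{4} + 3 x^{2} + 5} + 256 x \sqrt{x^{4} + 3 x^{2} + 5} \cos{\left(2 x^{2} + \frac{x}{2} \right)} + 48 \sqrt{3} x + 1125 \sqrt{2} \sqrt{3 x - 5} \sqrt{x^{4} + 3 x^{2} + 5} + 32 \sqrt{x^{4} + 3 x^{2} + 5} \cos{\left(2 x^{2} + \frac{x}{2} \right)}}{96 \sqrt{x^{4} + 3 x^{2} + 5}} = f(x).

F(x) = \frac{- 12 p x - 15 \sqrt{2} \left(3 x - 5\right)^{\frac{5}{2}} + 8 \sqrt{3} \sqrt{x^{4} + 3 x^{2} + 5} + 32 \sin{\left(2 x^{2} + \frac{x}{2} \right)}}{48} + C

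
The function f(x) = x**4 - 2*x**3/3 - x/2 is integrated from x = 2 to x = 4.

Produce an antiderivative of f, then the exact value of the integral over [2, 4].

The integrand splits into summands that can be handled one at a time.
F(x) = x**2*(12*x**3 - 10*x**2 - 15)/60 is an antiderivative of f.
Check: d/dx[x**2*(12*x**3 - 10*x**2 - 15)/60] = x**4 - 2*x**3/3 - x/2 = f(x).
F(4) = 2372/15; F(2) = 41/15.
Integral = F(4) - F(2) = 777/5.

Antiderivative: F(x) = x**2*(12*x**3 - 10*x**2 - 15)/60; value = 777/5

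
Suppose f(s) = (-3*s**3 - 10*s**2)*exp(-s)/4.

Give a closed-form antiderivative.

f has the shape u'v + uv' for u = 3*s**3/4 + 19*s**2/4 + 19*s/2 + 19/2 and v = exp(-s) — it is the derivative of the product u*v.
Check: d/ds[(3*s**3 + 19*s**2 + 38*s + 38)*exp(-s)/4] = (-3*s**3 - 10*s**2)*exp(-s)/4 = f(s).

An antiderivative is F(s) = (3*s**3 + 19*s**2 + 38*s + 38)*exp(-s)/4.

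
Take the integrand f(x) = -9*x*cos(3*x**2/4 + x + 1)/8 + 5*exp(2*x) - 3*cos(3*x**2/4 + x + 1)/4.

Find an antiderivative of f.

Integrate term by term and add the pieces.
Check: d/dx[5*exp(2*x)/2 - 3*sin(3*x**2/4 + x + 1)/4] = -9*x*cos(3*x**2/4 + x + 1)/8 + 5*exp(2*x) - 3*cos(3*x**2/4 + x + 1)/4 = f(x).

An antiderivative is F(x) = 5*exp(2*x)/2 - 3*sin(3*x**2/4 + x + 1)/4.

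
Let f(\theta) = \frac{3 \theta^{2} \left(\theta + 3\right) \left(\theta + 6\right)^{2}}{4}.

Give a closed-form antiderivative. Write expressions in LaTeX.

An antiderivative is F(\theta) = \frac{\theta^{6}}{8} + \frac{9 \theta^{5}}{4} + \frac{27 \theta^{4}}{2} + 27 \theta^{3}.

f matches the chain-rule pattern g'(h)*h' with inner function h(\theta) = - \frac{\theta^{2}}{2} - 3 \theta; substituting u = h(\theta) collapses the integral.
Check: d/d\theta[\frac{\theta^{6}}{8} + \frac{9 \theta^{5}}{4} + \frac{27 \theta^{4}}{2} + 27 \theta^{3}] = \frac{3 \theta^{5}}{4} + \frac{45 \theta^{4}}{4} + 54 \theta^{3} + 81 \theta^{2}, which equals f(\theta).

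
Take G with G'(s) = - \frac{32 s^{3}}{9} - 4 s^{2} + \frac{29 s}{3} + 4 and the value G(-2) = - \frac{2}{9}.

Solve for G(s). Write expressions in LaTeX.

G'(s) matches the chain-rule pattern g'(h)*h' with inner function h(s) = \frac{4 s^{2}}{3} + s - 4; substituting u = h(s) collapses the integral.
A general antiderivative is - \frac{\left(\frac{4 s^{2}}{3} + s - 4\right)^{2}}{2} + C.
The condition gives C = - \frac{2}{9} - (- \frac{2}{9}) = 0.
So G(s) = - \frac{\left(4 s^{2} + 3 s - 12\right)^{2}}{18}.
Check: d/ds[- \frac{\left(4 s^{2} + 3 s - 12\right)^{2}}{18}] = - \frac{32 s^{3}}{9} - 4 s^{2} + \frac{29 s}{3} + 4 = G'(s).

G(s) = - \frac{\left(4 s^{2} + 3 s - 12\right)^{2}}{18}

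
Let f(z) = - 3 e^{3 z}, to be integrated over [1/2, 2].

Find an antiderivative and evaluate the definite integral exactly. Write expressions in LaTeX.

Antiderivative: F(z) = - e^{3 z}; value = - e^{6} + e^{\frac{3}{2}}

Check any antiderivative F(z) by computing F'(z) and comparing it with f(z).
F(z) = - e^{3 z} is an antiderivative of f.
Check: d/dz[- e^{3 z}] = - 3 e^{3 z} = f(z).
F(2) = - e^{6}; F(1/2) = - e^{\frac{3}{2}}.
Integral = F(2) - F(1/2) = - e^{6} + e^{\frac{3}{2}}.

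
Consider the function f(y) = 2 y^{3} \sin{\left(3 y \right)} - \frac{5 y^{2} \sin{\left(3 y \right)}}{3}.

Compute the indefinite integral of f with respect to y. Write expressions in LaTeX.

Integrate term by term and add the pieces.
Check: d/dy[- \frac{2 y^{3} \cos{\left(3 y \right)}}{3} + \frac{2 y^{2} \sin{\left(3 y \right)}}{3} + \frac{5 y^{2} \cos{\left(3 y \right)}}{9} - \frac{10 y \sin{\left(3 y \right)}}{27} + \frac{4 y \cos{\left(3 y \right)}}{9} - \frac{4 \sin{\left(3 y \right)}}{27} - \frac{10 \cos{\left(3 y \right)}}{81}] = 2 y^{3} \sin{\left(3 y \right)} - \frac{5 y^{2} \sin{\left(3 y \right)}}{3} = f(y).

F(y) = - \frac{2 y^{3} \cos{\left(3 y \right)}}{3} + \frac{2 y^{2} \sin{\left(3 y \right)}}{3} + \frac{5 y^{2} \cos{\left(3 y \right)}}{9} - \frac{10 y \sin{\left(3 y \right)}}{27} + \frac{4 y \cos{\left(3 y \right)}}{9} - \frac{4 \sin{\left(3 y \right)}}{27} - \frac{10 \cos{\left(3 y \right)}}{81} + C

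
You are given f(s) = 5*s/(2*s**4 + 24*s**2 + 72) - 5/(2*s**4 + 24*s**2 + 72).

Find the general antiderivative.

The integrand splits into summands that can be handled one at a time.
Check: d/ds[-5*(sqrt(6)*s**2*atan(sqrt(6)*s/6) + 6*s + 6*sqrt(6)*atan(sqrt(6)*s/6) + 36)/(144*(s**2 + 6))] = (5*s - 5)/(2*s**4 + 24*s**2 + 72), which equals f(s).

F(s) = -5*(sqrt(6)*s**2*atan(sqrt(6)*s/6) + 6*s + 6*sqrt(6)*atan(sqrt(6)*s/6) + 36)/(144*(s**2 + 6)) + C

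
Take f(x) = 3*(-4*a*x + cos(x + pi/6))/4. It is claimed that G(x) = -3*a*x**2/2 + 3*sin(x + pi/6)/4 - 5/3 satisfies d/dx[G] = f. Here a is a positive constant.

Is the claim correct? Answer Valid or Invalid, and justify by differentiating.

d/dx[G] = -3*a*x + 3*cos(x + pi/6)/4
This equals f(x) exactly, so the claim holds.

Valid. The derivative of G reproduces f.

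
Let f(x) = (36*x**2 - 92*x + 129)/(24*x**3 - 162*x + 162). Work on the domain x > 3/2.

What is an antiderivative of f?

Any candidate F(x) must reproduce f(x) exactly when differentiated.
Check: d/dx[(18*x*log(2*x + 6) - 27*log(2*x + 6) - 8)/(6*(2*x - 3))] = (36*x**2 - 92*x + 129)/(24*x**3 - 162*x + 162) = f(x).

An antiderivative is F(x) = (18*x*log(2*x + 6) - 27*log(2*x + 6) - 8)/(6*(2*x - 3)).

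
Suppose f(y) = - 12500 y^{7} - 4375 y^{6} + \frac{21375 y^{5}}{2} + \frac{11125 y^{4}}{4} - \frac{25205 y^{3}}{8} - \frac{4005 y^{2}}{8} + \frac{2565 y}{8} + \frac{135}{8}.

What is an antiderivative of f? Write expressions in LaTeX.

An antiderivative is F(y) = - \frac{3125 y^{8}}{2} - 625 y^{7} + \frac{7125 y^{6}}{4} + \frac{2225 y^{5}}{4} - \frac{25205 y^{4}}{32} - \frac{1335 y^{3}}{8} + \frac{2565 y^{2}}{16} + \frac{135 y}{8}.

The substitution u = 5 y^{2} + \frac{y}{2} - \frac{3}{2} works: f is exactly (dF/du)*(du/dy) for that inner function.
Check: d/dy[- \frac{3125 y^{8}}{2} - 625 y^{7} + \frac{7125 y^{6}}{4} + \frac{2225 y^{5}}{4} - \frac{25205 y^{4}}{32} - \frac{1335 y^{3}}{8} + \frac{2565 y^{2}}{16} + \frac{135 y}{8}] = - 12500 y^{7} - 4375 y^{6} + \frac{21375 y^{5}}{2} + \frac{11125 y^{4}}{4} - \frac{25205 y^{3}}{8} - \frac{4005 y^{2}}{8} + \frac{2565 y}{8} + \frac{135}{8} = f(y).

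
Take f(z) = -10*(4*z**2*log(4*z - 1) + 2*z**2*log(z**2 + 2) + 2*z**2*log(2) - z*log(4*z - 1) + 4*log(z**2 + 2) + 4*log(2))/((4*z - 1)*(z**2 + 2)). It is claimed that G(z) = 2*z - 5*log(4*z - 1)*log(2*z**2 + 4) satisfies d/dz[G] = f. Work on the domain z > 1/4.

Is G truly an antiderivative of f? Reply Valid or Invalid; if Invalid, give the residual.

Invalid: d/dz[G] - f = 2, which is not 0.

d/dz[G] = (8*z**3 - 40*z**2*log(4*z - 1) - 20*z**2*log(z**2 + 2) - 20*z**2*log(2) - 2*z**2 + 10*z*log(4*z - 1) + 16*z - 40*log(z**2 + 2) - 40*log(2) - 4)/(4*z**3 - z**2 + 8*z - 2)
d/dz[G] - f(z) = 2 != 0.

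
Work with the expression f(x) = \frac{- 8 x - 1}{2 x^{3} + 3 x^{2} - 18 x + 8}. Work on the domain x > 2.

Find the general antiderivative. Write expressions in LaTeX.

F(x) = \frac{- 51 \log{\left(x - 2 \right)} + 20 \log{\left(x - \frac{1}{2} \right)} + 31 \log{\left(x + 4 \right)}}{54} + C

Factor the denominator (\left(x - 2\right) \left(x + 4\right) \left(2 x - 1\right)) and decompose: f = \frac{20}{27 \left(2 x - 1\right)} + \frac{31}{54 \left(x + 4\right)} - \frac{17}{18 \left(x - 2\right)}; each piece integrates to a log, atan, or power term.
Check: d/dx[\frac{- 51 \log{\left(x - 2 \right)} + 20 \log{\left(x - \frac{1}{2} \right)} + 31 \log{\left(x + 4 \right)}}{54}] = \frac{- 8 x - 1}{2 x^{3} + 3 x^{2} - 18 x + 8} = f(x).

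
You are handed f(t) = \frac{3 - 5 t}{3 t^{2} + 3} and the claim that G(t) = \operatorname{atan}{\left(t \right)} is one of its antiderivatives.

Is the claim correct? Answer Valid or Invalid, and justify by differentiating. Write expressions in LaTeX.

Invalid: d/dt[G] - f = \frac{5 t}{3 t^{2} + 3}, which is not 0.

d/dt[G] = \frac{1}{t^{2} + 1}
d/dt[G] - f(t) = \frac{5 t}{3 t^{2} + 3} != 0.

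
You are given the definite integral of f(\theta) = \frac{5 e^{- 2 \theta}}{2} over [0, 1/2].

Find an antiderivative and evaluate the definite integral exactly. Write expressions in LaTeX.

Antiderivative: F(\theta) = - \frac{5 e^{- 2 \theta}}{4}; value = \frac{5}{4} - \frac{5}{4 e}

A first test for any F(\theta): its \theta-derivative must equal f(\theta) identically.
F(\theta) = - \frac{5 e^{- 2 \theta}}{4} is an antiderivative of f.
Check: d/d\theta[- \frac{5 e^{- 2 \theta}}{4}] = \frac{5 e^{- 2 \theta}}{2} = f(\theta).
F(1/2) = - \frac{5}{4 e}; F(0) = - \frac{5}{4}.
Integral = F(1/2) - F(0) = \frac{5}{4} - \frac{5}{4 e}.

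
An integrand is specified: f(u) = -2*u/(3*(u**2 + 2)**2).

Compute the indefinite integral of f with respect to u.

F(u) = 1/(3*(u**2 + 2)) + C

f matches the chain-rule pattern g'(h)*h' with inner function h(u) = u**2 + 2; substituting w = h(u) collapses the integral.
Check: d/du[1/(3*(u**2 + 2))] = -2*u/(3*u**4 + 12*u**2 + 12), which equals f(u).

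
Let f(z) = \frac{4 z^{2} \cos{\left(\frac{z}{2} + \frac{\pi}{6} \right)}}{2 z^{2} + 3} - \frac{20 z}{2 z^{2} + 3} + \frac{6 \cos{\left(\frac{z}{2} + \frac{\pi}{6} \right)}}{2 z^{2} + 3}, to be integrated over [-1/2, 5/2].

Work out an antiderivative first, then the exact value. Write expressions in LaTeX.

Integrate term by term and add the pieces.
F(z) = - 5 \log{\left(z^{2} + \frac{3}{2} \right)} + 4 \sin{\left(\frac{z}{2} + \frac{\pi}{6} \right)} is an antiderivative of f.
Check: d/dz[- 5 \log{\left(z^{2} + \frac{3}{2} \right)} + 4 \sin{\left(\frac{z}{2} + \frac{\pi}{6} \right)}] = \frac{4 z^{2} \cos{\left(\frac{z}{2} + \frac{\pi}{6} \right)} - 20 z + 6 \cos{\left(\frac{z}{2} + \frac{\pi}{6} \right)}}{2 z^{2} + 3}, which equals f(z).
F(5/2) = - 5 \log{\left(\frac{31}{4} \right)} + 4 \sin{\left(\frac{\pi}{6} + \frac{5}{4} \right)}; F(-1/2) = - 5 \log{\left(\frac{7}{4} \right)} + 4 \cos{\left(\frac{1}{4} + \frac{\pi}{3} \right)}.
Integral = F(5/2) - F(-1/2) = - 5 \log{\left(\frac{31}{4} \right)} - 4 \cos{\left(\frac{1}{4} + \frac{\pi}{3} \right)} + 5 \log{\left(\frac{7}{4} \right)} + 4 \sin{\left(\frac{\pi}{6} + \frac{5}{4} \right)}.

Antiderivative: F(z) = - 5 \log{\left(z^{2} + \frac{3}{2} \right)} + 4 \sin{\left(\frac{z}{2} + \frac{\pi}{6} \right)}; value = - 5 \log{\left(\frac{31}{4} \right)} - 4 \cos{\left(\frac{1}{4} + \frac{\pi}{3} \right)} + 5 \log{\left(\frac{7}{4} \right)} + 4 \sin{\left(\frac{\pi}{6} + \frac{5}{4} \right)}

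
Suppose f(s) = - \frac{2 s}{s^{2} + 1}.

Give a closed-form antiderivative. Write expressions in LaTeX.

An antiderivative is F(s) = - \log{\left(s^{2} + 1 \right)}.

The substitution u = s^{2} + 1 works: f is exactly (dF/du)*(du/ds) for that inner function.
Check: d/ds[- \log{\left(s^{2} + 1 \right)}] = - \frac{2 s}{s^{2} + 1} = f(s).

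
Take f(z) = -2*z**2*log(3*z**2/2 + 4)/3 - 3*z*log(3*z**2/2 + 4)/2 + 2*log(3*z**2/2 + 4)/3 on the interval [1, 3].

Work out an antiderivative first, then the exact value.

Antiderivative: F(z) = -(72*z**3*log(3*z**2/2 + 4) - 48*z**3 + 243*z**2*log(3*z**2/2 + 4) - 243*z**2 - 216*z*log(3*z**2/2 + 4) + 816*z + 648*log(z**2 + 8/3) - 544*sqrt(6)*atan(sqrt(6)*z/4))/324; value = -43*log(35/2)/4 - 2*log(35/3) - 136*sqrt(6)*atan(sqrt(6)/4)/81 + 11*log(11/2)/36 + 2*log(11/3) + 136*sqrt(6)*atan(3*sqrt(6)/4)/81 + 130/27

Integrate term by term and add the pieces.
F(z) = -(72*z**3*log(3*z**2/2 + 4) - 48*z**3 + 243*z**2*log(3*z**2/2 + 4) - 243*z**2 - 216*z*log(3*z**2/2 + 4) + 816*z + 648*log(z**2 + 8/3) - 544*sqrt(6)*atan(sqrt(6)*z/4))/324 is an antiderivative of f.
Check: d/dz[-(72*z**3*log(3*z**2/2 + 4) - 48*z**3 + 243*z**2*log(3*z**2/2 + 4) - 243*z**2 - 216*z*log(3*z**2/2 + 4) + 816*z + 648*log(z**2 + 8/3) - 544*sqrt(6)*atan(sqrt(6)*z/4))/324] = -2*z**2*log(3*z**2/2 + 4)/3 - 3*z*log(3*z**2/2 + 4)/2 + 2*log(3*z**2/2 + 4)/3 = f(z).
F(3) = -43*log(35/2)/4 - 2*log(35/3) + 115/36 + 136*sqrt(6)*atan(3*sqrt(6)/4)/81; F(1) = -2*log(11/3) - 175/108 - 11*log(11/2)/36 + 136*sqrt(6)*atan(sqrt(6)/4)/81.
Integral = F(3) - F(1) = -43*log(35/2)/4 - 2*log(35/3) - 136*sqrt(6)*atan(sqrt(6)/4)/81 + 11*log(11/2)/36 + 2*log(11/3) + 136*sqrt(6)*atan(3*sqrt(6)/4)/81 + 130/27.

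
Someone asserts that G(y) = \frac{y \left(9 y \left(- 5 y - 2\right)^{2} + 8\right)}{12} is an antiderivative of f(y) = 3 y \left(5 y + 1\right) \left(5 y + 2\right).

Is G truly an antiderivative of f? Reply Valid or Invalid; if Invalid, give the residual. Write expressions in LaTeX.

d/dy[G] = 75 y^{3} + 45 y^{2} + 6 y + \frac{2}{3}
d/dy[G] - f(y) = \frac{2}{3} != 0.

Invalid: d/dy[G] - f = \frac{2}{3}, which is not 0.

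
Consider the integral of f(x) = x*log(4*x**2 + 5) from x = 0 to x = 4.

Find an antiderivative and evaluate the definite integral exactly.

Differentiate the proposed F(x) back; it has to land on f(x) exactly.
F(x) = x**2*log(4*x**2 + 5)/2 - x**2/2 + 5*log(4*x**2 + 5)/8 is an antiderivative of f.
Check: d/dx[x**2*log(4*x**2 + 5)/2 - x**2/2 + 5*log(4*x**2 + 5)/8] = x*log(4*x**2 + 5) = f(x).
F(4) = -8 + 69*log(69)/8; F(0) = 5*log(5)/8.
Integral = F(4) - F(0) = -8 - 5*log(5)/8 + 69*log(69)/8.

Antiderivative: F(x) = x**2*log(4*x**2 + 5)/2 - x**2/2 + 5*log(4*x**2 + 5)/8; value = -8 - 5*log(5)/8 + 69*log(69)/8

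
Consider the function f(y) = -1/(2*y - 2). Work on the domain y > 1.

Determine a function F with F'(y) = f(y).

An antiderivative is F(y) = -log(y/2 - 1/2)/2.

Differentiate the proposed F(y) back; it has to land on f(y) exactly.
Check: d/dy[-log(y/2 - 1/2)/2] = -1/(2*y - 2) = f(y).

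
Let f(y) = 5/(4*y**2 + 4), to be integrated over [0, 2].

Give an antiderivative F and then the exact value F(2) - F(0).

Antiderivative: F(y) = 5*atan(y)/4; value = 5*atan(2)/4

Whatever form F(y) takes, F'(y) = f(y) is non-negotiable.
F(y) = 5*atan(y)/4 is an antiderivative of f.
Check: d/dy[5*atan(y)/4] = 5/(4*y**2 + 4) = f(y).
F(2) = 5*atan(2)/4; F(0) = 0.
Integral = F(2) - F(0) = 5*atan(2)/4.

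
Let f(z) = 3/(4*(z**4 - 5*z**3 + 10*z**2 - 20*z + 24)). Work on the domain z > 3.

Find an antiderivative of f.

An antiderivative is F(z) = 3*log(z - 3)/52 - 3*log(z - 2)/32 + 15*log(z**2 + 4)/832 + 3*atan(z/2)/416.

Factor the denominator (4*(z - 3)*(z - 2)*(z**2 + 4)) and decompose: f = 3*(5*z + 2)/(416*(z**2 + 4)) - 3/(32*(z - 2)) + 3/(52*(z - 3)); each piece integrates to a log, atan, or power term.
Check: d/dz[3*log(z - 3)/52 - 3*log(z - 2)/32 + 15*log(z**2 + 4)/832 + 3*atan(z/2)/416] = 3/(4*z**4 - 20*z**3 + 40*z**2 - 80*z + 96), which equals f(z).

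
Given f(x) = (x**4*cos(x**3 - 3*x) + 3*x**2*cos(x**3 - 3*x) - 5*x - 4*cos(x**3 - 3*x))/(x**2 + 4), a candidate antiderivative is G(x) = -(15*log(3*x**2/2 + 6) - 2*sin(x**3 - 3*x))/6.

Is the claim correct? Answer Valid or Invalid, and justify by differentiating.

d/dx[G] = (x**4*cos(x**3 - 3*x) + 3*x**2*cos(x**3 - 3*x) - 5*x - 4*cos(x**3 - 3*x))/(x**2 + 4)
This equals f(x) exactly, so the claim holds.

Valid - differentiating G returns exactly f.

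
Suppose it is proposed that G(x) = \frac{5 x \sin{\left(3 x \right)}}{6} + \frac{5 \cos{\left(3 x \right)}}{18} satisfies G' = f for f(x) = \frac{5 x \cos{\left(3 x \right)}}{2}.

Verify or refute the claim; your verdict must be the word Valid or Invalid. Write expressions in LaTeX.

d/dx[G] = \frac{5 x \cos{\left(3 x \right)}}{2}
This equals f(x) exactly, so the claim holds.

Valid - the claim checks out under differentiation.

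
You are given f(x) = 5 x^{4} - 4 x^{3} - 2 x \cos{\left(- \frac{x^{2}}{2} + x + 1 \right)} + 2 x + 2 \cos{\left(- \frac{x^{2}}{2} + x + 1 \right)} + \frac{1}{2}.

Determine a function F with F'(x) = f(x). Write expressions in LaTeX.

The integrand splits into summands that can be handled one at a time.
Check: d/dx[x^{5} - x^{4} + x^{2} + \frac{x}{2} + 2 \sin{\left(- \frac{x^{2}}{2} + x + 1 \right)}] = 5 x^{4} - 4 x^{3} - 2 x \cos{\left(- \frac{x^{2}}{2} + x + 1 \right)} + 2 x + 2 \cos{\left(- \frac{x^{2}}{2} + x + 1 \right)} + \frac{1}{2} = f(x).

An antiderivative is F(x) = x^{5} - x^{4} + x^{2} + \frac{x}{2} + 2 \sin{\left(- \frac{x^{2}}{2} + x + 1 \right)}.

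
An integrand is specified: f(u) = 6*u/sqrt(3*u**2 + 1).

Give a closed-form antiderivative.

f matches the chain-rule pattern g'(h)*h' with inner function h(u) = 3*u**2 + 1; substituting w = h(u) collapses the integral.
Check: d/du[2*sqrt(3*u**2 + 1)] = 6*u/sqrt(3*u**2 + 1) = f(u).

An antiderivative is F(u) = 2*sqrt(3*u**2 + 1).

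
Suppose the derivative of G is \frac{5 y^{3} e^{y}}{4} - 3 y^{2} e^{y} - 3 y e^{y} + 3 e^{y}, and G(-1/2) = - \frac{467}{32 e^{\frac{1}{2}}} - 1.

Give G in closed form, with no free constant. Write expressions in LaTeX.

G(y) = \frac{\left(5 y^{3} - 27 y^{2} + 42 y - 30\right) e^{y}}{4} - 1

G'(y) has the shape u'v + uv' for u = \frac{5 y^{3}}{4} - \frac{27 y^{2}}{4} + \frac{21 y}{2} - \frac{15}{2} and v = e^{y} — it is the derivative of the product u*v.
A general antiderivative is \frac{\left(5 y^{3} - 27 y^{2} + 42 y - 30\right) e^{y}}{4} + C.
The condition gives C = - \frac{467}{32 e^{\frac{1}{2}}} - 1 - (- \frac{467}{32 e^{\frac{1}{2}}}) = -1.
So G(y) = \frac{\left(5 y^{3} - 27 y^{2} + 42 y - 30\right) e^{y}}{4} - 1.
Check: d/dy[\frac{\left(5 y^{3} - 27 y^{2} + 42 y - 30\right) e^{y}}{4} - 1] = \frac{5 y^{3} e^{y}}{4} - 3 y^{2} e^{y} - 3 y e^{y} + 3 e^{y} = G'(y).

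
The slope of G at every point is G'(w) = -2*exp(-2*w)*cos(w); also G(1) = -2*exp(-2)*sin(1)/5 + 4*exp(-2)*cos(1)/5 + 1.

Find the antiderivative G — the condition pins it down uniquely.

G(w) = 1 - 2*exp(-2*w)*sin(w)/5 + 4*exp(-2*w)*cos(w)/5

Check a candidate G(w) by differentiating: d/dw[G] must match the given G'(w).
A general antiderivative is -2*exp(-2*w)*sin(w)/5 + 4*exp(-2*w)*cos(w)/5 + C.
The condition gives C = -2*exp(-2)*sin(1)/5 + 4*exp(-2)*cos(1)/5 + 1 - (-2*exp(-2)*sin(1)/5 + 4*exp(-2)*cos(1)/5) = 1.
So G(w) = 1 - 2*exp(-2*w)*sin(w)/5 + 4*exp(-2*w)*cos(w)/5.
Check: d/dw[1 - 2*exp(-2*w)*sin(w)/5 + 4*exp(-2*w)*cos(w)/5] = -2*exp(-2*w)*cos(w) = G'(w).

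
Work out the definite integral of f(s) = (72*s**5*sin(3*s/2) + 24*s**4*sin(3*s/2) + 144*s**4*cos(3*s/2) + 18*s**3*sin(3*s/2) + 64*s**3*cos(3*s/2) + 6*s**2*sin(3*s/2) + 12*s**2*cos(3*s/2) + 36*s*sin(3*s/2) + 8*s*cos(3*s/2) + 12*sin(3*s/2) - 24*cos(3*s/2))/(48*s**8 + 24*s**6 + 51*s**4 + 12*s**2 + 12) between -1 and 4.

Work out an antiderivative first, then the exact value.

A first test for any F(s): its s-derivative must equal f(s) identically.
F(s) = -6*s*cos(3*s/2)/(6*s**4 + 3*s**2/2 + 3) - 2*cos(3*s/2)/(6*s**4 + 3*s**2/2 + 3) is an antiderivative of f.
Check: d/ds[-6*s*cos(3*s/2)/(6*s**4 + 3*s**2/2 + 3) - 2*cos(3*s/2)/(6*s**4 + 3*s**2/2 + 3)] = (72*s**5*sin(3*s/2) + 24*s**4*sin(3*s/2) + 144*s**4*cos(3*s/2) + 18*s**3*sin(3*s/2) + 64*s**3*cos(3*s/2) + 6*s**2*sin(3*s/2) + 12*s**2*cos(3*s/2) + 36*s*sin(3*s/2) + 8*s*cos(3*s/2) + 12*sin(3*s/2) - 24*cos(3*s/2))/(48*s**8 + 24*s**6 + 51*s**4 + 12*s**2 + 12) = f(s).
F(4) = -26*cos(6)/1563; F(-1) = 8*cos(3/2)/21.
Integral = F(4) - F(-1) = -8*cos(3/2)/21 - 26*cos(6)/1563.

Antiderivative: F(s) = -6*s*cos(3*s/2)/(6*s**4 + 3*s**2/2 + 3) - 2*cos(3*s/2)/(6*s**4 + 3*s**2/2 + 3); value = -8*cos(3/2)/21 - 26*cos(6)/1563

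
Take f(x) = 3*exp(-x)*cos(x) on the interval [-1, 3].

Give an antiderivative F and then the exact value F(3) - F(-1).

Since d/dx undoes antidifferentiation here, F'(x) = f(x) is required of F(x).
F(x) = 3*exp(-x)*sin(x)/2 - 3*exp(-x)*cos(x)/2 is an antiderivative of f.
Check: d/dx[3*exp(-x)*sin(x)/2 - 3*exp(-x)*cos(x)/2] = 3*exp(-x)*cos(x) = f(x).
F(3) = 3*exp(-3)*sin(3)/2 - 3*exp(-3)*cos(3)/2; F(-1) = -3*exp(1)*sin(1)/2 - 3*exp(1)*cos(1)/2.
Integral = F(3) - F(-1) = 3*exp(-3)*sin(3)/2 - 3*exp(-3)*cos(3)/2 + 3*exp(1)*cos(1)/2 + 3*exp(1)*sin(1)/2.

Antiderivative: F(x) = 3*exp(-x)*sin(x)/2 - 3*exp(-x)*cos(x)/2; value = 3*exp(-3)*sin(3)/2 - 3*exp(-3)*cos(3)/2 + 3*exp(1)*cos(1)/2 + 3*exp(1)*sin(1)/2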